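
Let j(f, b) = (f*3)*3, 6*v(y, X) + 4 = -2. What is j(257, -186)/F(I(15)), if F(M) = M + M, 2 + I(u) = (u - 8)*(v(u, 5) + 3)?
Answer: 771/8 ≈ 96.375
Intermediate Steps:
v(y, X) = -1 (v(y, X) = -⅔ + (⅙)*(-2) = -⅔ - ⅓ = -1)
j(f, b) = 9*f (j(f, b) = (3*f)*3 = 9*f)
I(u) = -18 + 2*u (I(u) = -2 + (u - 8)*(-1 + 3) = -2 + (-8 + u)*2 = -2 + (-16 + 2*u) = -18 + 2*u)
F(M) = 2*M
j(257, -186)/F(I(15)) = (9*257)/((2*(-18 + 2*15))) = 2313/((2*(-18 + 30))) = 2313/((2*12)) = 2313/24 = 2313*(1/24) = 771/8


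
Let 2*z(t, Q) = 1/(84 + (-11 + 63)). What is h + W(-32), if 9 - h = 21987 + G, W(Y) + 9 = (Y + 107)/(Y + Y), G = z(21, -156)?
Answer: -23923135/1088 ≈ -21988.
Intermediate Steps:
z(t, Q) = 1/272 (z(t, Q) = 1/(2*(84 + (-11 + 63))) = 1/(2*(84 + 52)) = (½)/136 = (½)*(1/136) = 1/272)
G = 1/272 ≈ 0.0036765
W(Y) = -9 + (107 + Y)/(2*Y) (W(Y) = -9 + (Y + 107)/(Y + Y) = -9 + (107 + Y)/((2*Y)) = -9 + (107 + Y)*(1/(2*Y)) = -9 + (107 + Y)/(2*Y))
h = -5978017/272 (h = 9 - (21987 + 1/272) = 9 - 1*5980465/272 = 9 - 5980465/272 = -5978017/272 ≈ -21978.)
h + W(-32) = -5978017/272 + (½)*(107 - 17*(-32))/(-32) = -5978017/272 + (½)*(-1/32)*(107 + 544) = -5978017/272 + (½)*(-1/32)*651 = -5978017/272 - 651/64 = -23923135/1088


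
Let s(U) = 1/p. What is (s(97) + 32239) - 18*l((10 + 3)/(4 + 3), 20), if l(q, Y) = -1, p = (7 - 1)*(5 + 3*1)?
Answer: 1548337/48 ≈ 32257.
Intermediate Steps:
p = 48 (p = 6*(5 + 3) = 6*8 = 48)
s(U) = 1/48
(s(97) + 32239) - 18*l((10 + 3)/(4 + 3), 20) = (1/48 + 32239) - 18*(-1) = 1547473/48 + 18 = 1548337/48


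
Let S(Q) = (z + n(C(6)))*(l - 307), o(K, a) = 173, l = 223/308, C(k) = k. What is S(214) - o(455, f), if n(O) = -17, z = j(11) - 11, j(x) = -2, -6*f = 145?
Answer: 1388353/154 ≈ 9015.3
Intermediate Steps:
f = -145/6 (f = -1/6*145 = -145/6 ≈ -24.167)
l = 223/308 (l = 223*(1/308) = 223/308 ≈ 0.72403)
z = -13 (z = -2 - 11 = -13)
S(Q) = 1414995/154 (S(Q) = (-13 - 17)*(223/308 - 307) = -30*(-94333/308) = 1414995/154)
S(214) - o(455, f) = 1414995/154 - 1*173 = 1414995/154 - 173 = 1388353/154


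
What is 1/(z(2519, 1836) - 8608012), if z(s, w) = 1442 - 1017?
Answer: -1/8607587 ≈ -1.1618e-7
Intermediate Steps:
z(s, w) = 425
1/(z(2519, 1836) - 8608012) = 1/(425 - 8608012) = 1/(-8607587) = -1/8607587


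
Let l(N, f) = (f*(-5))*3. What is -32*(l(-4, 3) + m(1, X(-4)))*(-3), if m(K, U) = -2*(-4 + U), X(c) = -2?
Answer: -3168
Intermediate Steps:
l(N, f) = -15*f (l(N, f) = -5*f*3 = -15*f)
m(K, U) = 8 - 2*U
-32*(l(-4, 3) + m(1, X(-4)))*(-3) = -32*(-15*3 + (8 - 2*(-2)))*(-3) = -32*(-45 + (8 + 4))*(-3) = -32*(-45 + 12)*(-3) = -32*(-33)*(-3) = 1056*(-3) = -3168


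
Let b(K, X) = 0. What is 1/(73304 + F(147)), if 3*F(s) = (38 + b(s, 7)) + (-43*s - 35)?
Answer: 1/71198 ≈ 1.4045e-5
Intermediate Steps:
F(s) = 1 - 43*s/3 (F(s) = ((38 + 0) + (-43*s - 35))/3 = (38 + (-35 - 43*s))/3 = (3 - 43*s)/3 = 1 - 43*s/3)
1/(73304 + F(147)) = 1/(73304 + (1 - 43/3*147)) = 1/(73304 + (1 - 2107)) = 1/(73304 - 2106) = 1/71198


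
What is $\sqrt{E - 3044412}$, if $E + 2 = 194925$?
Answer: $i \sqrt{2849489} \approx 1688.0 i$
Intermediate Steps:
$E = 194923$ ($E = -2 + 194925 = 194923$)
$\sqrt{E - 3044412} = \sqrt{194923 - 3044412} = \sqrt{-2849489} = i \sqrt{2849489}$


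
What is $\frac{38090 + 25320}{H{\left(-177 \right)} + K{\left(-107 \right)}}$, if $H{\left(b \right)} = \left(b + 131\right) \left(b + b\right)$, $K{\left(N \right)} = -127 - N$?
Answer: $\frac{31705}{8132} \approx 3.8988$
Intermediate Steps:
$H{\left(b \right)} = 2 b \left(131 + b\right)$ ($H{\left(b \right)} = \left(131 + b\right) 2 b = 2 b \left(131 + b\right)$)
$\frac{38090 + 25320}{H{\left(-177 \right)} + K{\left(-107 \right)}} = \frac{38090 + 25320}{2 \left(-177\right) \left(131 - 177\right) - 20} = \frac{63410}{2 \left(-177\right) \left(-46\right) + \left(-127 + 107\right)} = \frac{63410}{16284 - 20} = \frac{63410}{16264} = 63410 \cdot \frac{1}{16264} = \frac{31705}{8132}$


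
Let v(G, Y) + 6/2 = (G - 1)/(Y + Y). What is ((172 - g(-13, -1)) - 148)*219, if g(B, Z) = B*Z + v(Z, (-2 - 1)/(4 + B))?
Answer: 3723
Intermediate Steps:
v(G, Y) = -3 + (-1 + G)/(2*Y) (v(G, Y) = -3 + (G - 1)/(Y + Y) = -3 + (-1 + G)/((2*Y)) = -3 + (-1 + G)*(1/(2*Y)) = -3 + (-1 + G)/(2*Y))
g(B, Z) = B*Z + (-4/3 - B/3)*(-1 + Z + 18/(4 + B))/2 (g(B, Z) = B*Z + (-1 + Z - 6*(-2 - 1)/(4 + B))/(2*(((-2 - 1)/(4 + B)))) = B*Z + (-1 + Z - (-18)/(4 + B))/(2*((-3/(4 + B)))) = B*Z + (-4/3 - B/3)*(-1 + Z + 18/(4 + B))/2)
((172 - g(-13, -1)) - 148)*219 = ((172 - (-7/3 - 2/3*(-1) + (1/6)*(-13) + (5/6)*(-13)*(-1))) - 148)*219 = ((172 - (-7/3 + 2/3 - 13/6 + 65/6)) - 148)*219 = ((172 - 1*7) - 148)*219 = ((172 - 7) - 148)*219 = (165 - 148)*219 = 17*219 = 3723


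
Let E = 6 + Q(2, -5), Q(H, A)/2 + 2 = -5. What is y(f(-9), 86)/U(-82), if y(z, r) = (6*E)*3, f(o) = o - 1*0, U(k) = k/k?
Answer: -144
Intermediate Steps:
U(k) = 1
Q(H, A) = -14 (Q(H, A) = -4 + 2*(-5) = -4 - 10 = -14)
f(o) = o (f(o) = o + 0 = o)
E = -8 (E = 6 - 14 = -8)
y(z, r) = -144 (y(z, r) = (6*(-8))*3 = -48*3 = -144)
y(f(-9), 86)/U(-82) = -144/1 = -144*1 = -144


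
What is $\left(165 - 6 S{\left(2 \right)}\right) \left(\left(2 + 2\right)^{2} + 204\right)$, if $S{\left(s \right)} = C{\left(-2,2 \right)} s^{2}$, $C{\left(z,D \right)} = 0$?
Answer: $36300$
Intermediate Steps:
$S{\left(s \right)} = 0$ ($S{\left(s \right)} = 0 s^{2} = 0$)
$\left(165 - 6 S{\left(2 \right)}\right) \left(\left(2 + 2\right)^{2} + 204\right) = \left(165 - 0\right) \left(\left(2 + 2\right)^{2} + 204\right) = \left(165 + 0\right) \left(4^{2} + 204\right) = 165 \left(16 + 204\right) = 165 \cdot 220 = 36300$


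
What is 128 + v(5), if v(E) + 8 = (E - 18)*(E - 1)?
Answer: 68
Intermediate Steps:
v(E) = -8 + (-1 + E)*(-18 + E) (v(E) = -8 + (E - 18)*(E - 1) = -8 + (-18 + E)*(-1 + E) = -8 + (-1 + E)*(-18 + E))
128 + v(5) = 128 + (10 + 5² - 19*5) = 128 + (10 + 25 - 95) = 128 - 60 = 68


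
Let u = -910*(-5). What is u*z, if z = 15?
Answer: 68250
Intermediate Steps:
u = 4550
u*z = 4550*15 = 68250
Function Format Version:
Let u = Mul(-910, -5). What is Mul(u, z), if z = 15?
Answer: 68250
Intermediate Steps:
u = 4550
Mul(u, z) = Mul(4550, 15) = 68250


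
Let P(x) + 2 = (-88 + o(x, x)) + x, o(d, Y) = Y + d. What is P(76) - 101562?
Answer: -101424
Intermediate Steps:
P(x) = -90 + 3*x (P(x) = -2 + ((-88 + (x + x)) + x) = -2 + ((-88 + 2*x) + x) = -2 + (-88 + 3*x) = -90 + 3*x)
P(76) - 101562 = (-90 + 3*76) - 101562 = (-90 + 228) - 101562 = 138 - 101562 = -101424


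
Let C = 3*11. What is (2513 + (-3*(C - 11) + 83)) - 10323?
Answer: -7793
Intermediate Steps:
C = 33
(2513 + (-3*(C - 11) + 83)) - 10323 = (2513 + (-3*(33 - 11) + 83)) - 10323 = (2513 + (-3*22 + 83)) - 10323 = (2513 + (-66 + 83)) - 10323 = (2513 + 17) - 10323 = 2530 - 10323 = -7793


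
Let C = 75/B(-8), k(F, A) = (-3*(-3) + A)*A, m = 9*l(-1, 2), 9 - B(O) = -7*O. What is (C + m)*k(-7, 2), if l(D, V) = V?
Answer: 16962/47 ≈ 360.89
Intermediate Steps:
B(O) = 9 + 7*O (B(O) = 9 - (-7)*O = 9 + 7*O)
m = 18 (m = 9*2 = 18)
k(F, A) = A*(9 + A) (k(F, A) = (9 + A)*A = A*(9 + A))
C = -75/47 (C = 75/(9 + 7*(-8)) = 75/(9 - 56) = 75/(-47) = 75*(-1/47) = -75/47 ≈ -1.5957)
(C + m)*k(-7, 2) = (-75/47 + 18)*(2*(9 + 2)) = 771*(2*11)/47 = (771/47)*22 = 16962/47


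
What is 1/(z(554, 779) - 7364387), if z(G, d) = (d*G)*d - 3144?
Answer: 1/328822383 ≈ 3.0412e-9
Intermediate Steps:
z(G, d) = -3144 + G*d² (z(G, d) = (G*d)*d - 3144 = G*d² - 3144 = -3144 + G*d²)
1/(z(554, 779) - 7364387) = 1/((-3144 + 554*779²) - 7364387) = 1/((-3144 + 554*606841) - 7364387) = 1/((-3144 + 336189914) - 7364387) = 1/(336186770 - 7364387) = 1/328822383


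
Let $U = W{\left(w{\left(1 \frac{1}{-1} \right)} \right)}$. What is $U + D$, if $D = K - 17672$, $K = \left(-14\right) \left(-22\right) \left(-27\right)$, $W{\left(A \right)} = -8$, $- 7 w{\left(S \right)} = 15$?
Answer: $-25996$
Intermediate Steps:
$w{\left(S \right)} = - \frac{15}{7}$ ($w{\left(S \right)} = \left(- \frac{1}{7}\right) 15 = - \frac{15}{7}$)
$K = -8316$ ($K = 308 \left(-27\right) = -8316$)
$U = -8$
$D = -25988$ ($D = -8316 - 17672 = -25988$)
$U + D = -8 - 25988 = -25996$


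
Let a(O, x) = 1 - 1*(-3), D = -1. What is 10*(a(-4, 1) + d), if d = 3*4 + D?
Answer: 150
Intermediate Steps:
d = 11 (d = 3*4 - 1 = 12 - 1 = 11)
a(O, x) = 4 (a(O, x) = 1 + 3 = 4)
10*(a(-4, 1) + d) = 10*(4 + 11) = 10*15 = 150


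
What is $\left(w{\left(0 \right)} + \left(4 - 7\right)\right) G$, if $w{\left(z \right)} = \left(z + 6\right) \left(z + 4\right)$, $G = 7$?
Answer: $147$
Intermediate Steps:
$w{\left(z \right)} = \left(4 + z\right) \left(6 + z\right)$ ($w{\left(z \right)} = \left(6 + z\right) \left(4 + z\right) = \left(4 + z\right) \left(6 + z\right)$)
$\left(w{\left(0 \right)} + \left(4 - 7\right)\right) G = \left(\left(24 + 0^{2} + 10 \cdot 0\right) + \left(4 - 7\right)\right) 7 = \left(\left(24 + 0 + 0\right) - 3\right) 7 = \left(24 - 3\right) 7 = 21 \cdot 7 = 147$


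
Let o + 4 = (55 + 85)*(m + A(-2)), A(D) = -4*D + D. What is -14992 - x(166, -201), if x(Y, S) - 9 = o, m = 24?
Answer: -19197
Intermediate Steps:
A(D) = -3*D
o = 4196 (o = -4 + (55 + 85)*(24 - 3*(-2)) = -4 + 140*(24 + 6) = -4 + 140*30 = -4 + 4200 = 4196)
x(Y, S) = 4205 (x(Y, S) = 9 + 4196 = 4205)
-14992 - x(166, -201) = -14992 - 1*4205 = -14992 - 4205 = -19197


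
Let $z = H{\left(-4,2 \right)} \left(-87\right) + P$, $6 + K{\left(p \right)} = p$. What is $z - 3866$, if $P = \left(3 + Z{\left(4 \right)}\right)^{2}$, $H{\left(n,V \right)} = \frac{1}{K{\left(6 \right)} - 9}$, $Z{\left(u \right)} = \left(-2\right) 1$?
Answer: $- \frac{11566}{3} \approx -3855.3$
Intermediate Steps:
$Z{\left(u \right)} = -2$
$K{\left(p \right)} = -6 + p$
$H{\left(n,V \right)} = - \frac{1}{9}$ ($H{\left(n,V \right)} = \frac{1}{\left(-6 + 6\right) - 9} = \frac{1}{0 - 9} = \frac{1}{-9} = - \frac{1}{9}$)
$P = 1$ ($P = \left(3 - 2\right)^{2} = 1^{2} = 1$)
$z = \frac{32}{3}$ ($z = \left(- \frac{1}{9}\right) \left(-87\right) + 1 = \frac{29}{3} + 1 = \frac{32}{3} \approx 10.667$)
$z - 3866 = \frac{32}{3} - 3866 = - \frac{11566}{3}$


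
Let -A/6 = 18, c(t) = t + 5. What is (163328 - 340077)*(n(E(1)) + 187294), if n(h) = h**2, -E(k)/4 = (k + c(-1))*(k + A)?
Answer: -842543747606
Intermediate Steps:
c(t) = 5 + t
A = -108 (A = -6*18 = -108)
E(k) = -4*(-108 + k)*(4 + k) (E(k) = -4*(k + (5 - 1))*(k - 108) = -4*(k + 4)*(-108 + k) = -4*(4 + k)*(-108 + k) = -4*(-108 + k)*(4 + k))
(163328 - 340077)*(n(E(1)) + 187294) = (163328 - 340077)*((1728 - 4*1**2 + 416*1)**2 + 187294) = -176749*((1728 - 4*1 + 416)**2 + 187294) = -176749*((1728 - 4 + 416)**2 + 187294) = -176749*(2140**2 + 187294) = -176749*(4579600 + 187294) = -176749*4766894 = -842543747606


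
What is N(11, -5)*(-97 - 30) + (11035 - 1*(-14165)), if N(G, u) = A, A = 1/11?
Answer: 277073/11 ≈ 25188.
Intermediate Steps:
A = 1/11 ≈ 0.090909
N(G, u) = 1/11
N(11, -5)*(-97 - 30) + (11035 - 1*(-14165)) = (-97 - 30)/11 + (11035 - 1*(-14165)) = (1/11)*(-127) + (11035 + 14165) = -127/11 + 25200 = 277073/11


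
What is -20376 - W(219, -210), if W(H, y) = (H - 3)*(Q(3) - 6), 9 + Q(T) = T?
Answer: -17784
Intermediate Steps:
Q(T) = -9 + T
W(H, y) = 36 - 12*H (W(H, y) = (H - 3)*((-9 + 3) - 6) = (-3 + H)*(-6 - 6) = (-3 + H)*(-12) = 36 - 12*H)
-20376 - W(219, -210) = -20376 - (36 - 12*219) = -20376 - (36 - 2628) = -20376 - 1*(-2592) = -20376 + 2592 = -17784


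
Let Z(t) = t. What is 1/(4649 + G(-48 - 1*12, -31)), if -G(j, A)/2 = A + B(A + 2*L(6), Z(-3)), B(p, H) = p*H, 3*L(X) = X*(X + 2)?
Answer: 1/4717 ≈ 0.00021200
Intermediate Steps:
L(X) = X*(2 + X)/3 (L(X) = (X*(X + 2))/3 = (X*(2 + X))/3 = X*(2 + X)/3)
B(p, H) = H*p
G(j, A) = 192 + 4*A (G(j, A) = -2*(A - 3*(A + 2*((⅓)*6*(2 + 6)))) = -2*(A - 3*(A + 2*((⅓)*6*8))) = -2*(A - 3*(A + 2*16)) = -2*(A - 3*(A + 32)) = -2*(A - 3*(32 + A)) = -2*(A + (-96 - 3*A)) = -2*(-96 - 2*A) = 192 + 4*A)
1/(4649 + G(-48 - 1*12, -31)) = 1/(4649 + (192 + 4*(-31))) = 1/(4649 + (192 - 124)) = 1/(4649 + 68) = 1/4717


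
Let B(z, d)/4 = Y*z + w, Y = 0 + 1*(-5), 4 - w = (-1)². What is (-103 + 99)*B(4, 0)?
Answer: 272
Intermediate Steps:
w = 3 (w = 4 - 1*(-1)² = 4 - 1*1 = 4 - 1 = 3)
Y = -5 (Y = 0 - 5 = -5)
B(z, d) = 12 - 20*z (B(z, d) = 4*(-5*z + 3) = 4*(3 - 5*z) = 12 - 20*z)
(-103 + 99)*B(4, 0) = (-103 + 99)*(12 - 20*4) = -4*(12 - 80) = -4*(-68) = 272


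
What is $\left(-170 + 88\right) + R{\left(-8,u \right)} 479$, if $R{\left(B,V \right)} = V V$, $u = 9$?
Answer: $38717$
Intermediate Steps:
$R{\left(B,V \right)} = V^{2}$
$\left(-170 + 88\right) + R{\left(-8,u \right)} 479 = \left(-170 + 88\right) + 9^{2} \cdot 479 = -82 + 81 \cdot 479 = -82 + 38799 = 38717$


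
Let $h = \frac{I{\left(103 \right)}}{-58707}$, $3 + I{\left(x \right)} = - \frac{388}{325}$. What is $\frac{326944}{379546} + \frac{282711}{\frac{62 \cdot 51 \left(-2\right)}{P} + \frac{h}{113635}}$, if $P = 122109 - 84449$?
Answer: $- \frac{219034533911488880020882213}{130101304847624513108} \approx -1.6836 \cdot 10^{6}$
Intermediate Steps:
$I{\left(x \right)} = - \frac{1363}{325}$ ($I{\left(x \right)} = -3 - \frac{388}{325} = - \frac{1363}{325}$)
$P = 37660$
$h = \frac{1363}{19079775}$ ($h = - \frac{1363}{325 \left(-58707\right)} = \left(- \frac{1363}{325}\right) \left(- \frac{1}{58707}\right) = \frac{1363}{19079775} \approx 7.1437 \cdot 10^{-5}$)
$\frac{326944}{379546} + \frac{282711}{\frac{62 \cdot 51 \left(-2\right)}{P} + \frac{h}{113635}} = \frac{326944}{379546} + \frac{282711}{\frac{62 \cdot 51 \left(-2\right)}{37660} + \frac{1363}{19079775 \cdot 113635}} = 326944 \cdot \frac{1}{379546} + \frac{282711}{3162 \left(-2\right) \frac{1}{37660} + \frac{1363}{19079775} \cdot \frac{1}{113635}} = \frac{163472}{189773} + \frac{282711}{\left(-6324\right) \frac{1}{37660} + \frac{1363}{2168130232125}} = \frac{163472}{189773} + \frac{282711}{- \frac{1581}{9415} + \frac{1363}{2168130232125}} = \frac{163472}{189773} + \frac{282711}{- \frac{685562776831396}{4082589227091375}} = \frac{163472}{189773} + 282711 \left(- \frac{4082589227091375}{685562776831396}\right) = \frac{163472}{189773} - \frac{1154192882980229717625}{685562776831396} = - \frac{219034533911488880020882213}{130101304847624513108}$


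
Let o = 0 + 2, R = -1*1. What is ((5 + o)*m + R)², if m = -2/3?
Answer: 289/9 ≈ 32.111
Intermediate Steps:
R = -1
m = -⅔ (m = -2*⅓ = -⅔ ≈ -0.66667)
o = 2
((5 + o)*m + R)² = ((5 + 2)*(-⅔) - 1)² = (7*(-⅔) - 1)² = (-14/3 - 1)² = (-17/3)² = 289/9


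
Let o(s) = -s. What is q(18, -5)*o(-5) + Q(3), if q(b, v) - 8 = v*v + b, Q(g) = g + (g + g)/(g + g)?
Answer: 259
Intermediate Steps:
Q(g) = 1 + g (Q(g) = g + (2*g)/((2*g)) = g + (2*g)*(1/(2*g)) = g + 1 = 1 + g)
q(b, v) = 8 + b + v² (q(b, v) = 8 + (v*v + b) = 8 + (v² + b) = 8 + (b + v²) = 8 + b + v²)
q(18, -5)*o(-5) + Q(3) = (8 + 18 + (-5)²)*(-1*(-5)) + (1 + 3) = (8 + 18 + 25)*5 + 4 = 51*5 + 4 = 255 + 4 = 259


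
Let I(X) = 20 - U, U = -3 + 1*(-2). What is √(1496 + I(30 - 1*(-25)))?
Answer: 39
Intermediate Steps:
U = -5 (U = -3 - 2 = -5)
I(X) = 25 (I(X) = 20 - 1*(-5) = 20 + 5 = 25)
√(1496 + I(30 - 1*(-25))) = √(1496 + 25) = √1521 = 39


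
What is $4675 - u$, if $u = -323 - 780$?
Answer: $5778$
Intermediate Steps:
$u = -1103$
$4675 - u = 4675 - -1103 = 4675 + 1103 = 5778$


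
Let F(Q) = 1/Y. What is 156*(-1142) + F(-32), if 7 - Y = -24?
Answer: -5522711/31 ≈ -1.7815e+5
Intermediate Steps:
Y = 31 (Y = 7 - 1*(-24) = 7 + 24 = 31)
F(Q) = 1/31
156*(-1142) + F(-32) = 156*(-1142) + 1/31 = -178152 + 1/31 = -5522711/31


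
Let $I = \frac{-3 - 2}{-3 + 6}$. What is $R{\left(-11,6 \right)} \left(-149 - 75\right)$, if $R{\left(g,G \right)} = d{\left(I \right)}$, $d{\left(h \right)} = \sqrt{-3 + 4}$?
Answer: $-224$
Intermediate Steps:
$I = - \frac{5}{3} \approx -1.6667$
$d{\left(h \right)} = 1$ ($d{\left(h \right)} = \sqrt{1} = 1$)
$R{\left(g,G \right)} = 1$
$R{\left(-11,6 \right)} \left(-149 - 75\right) = 1 \left(-149 - 75\right) = 1 \left(-224\right) = -224$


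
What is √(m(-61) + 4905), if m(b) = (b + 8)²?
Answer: √7714 ≈ 87.829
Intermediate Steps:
m(b) = (8 + b)²
√(m(-61) + 4905) = √((8 - 61)² + 4905) = √((-53)² + 4905) = √(2809 + 4905) = √7714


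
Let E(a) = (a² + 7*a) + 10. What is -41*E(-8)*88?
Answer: -64944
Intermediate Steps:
E(a) = 10 + a² + 7*a
-41*E(-8)*88 = -41*(10 + (-8)² + 7*(-8))*88 = -41*(10 + 64 - 56)*88 = -41*18*88 = -738*88 = -64944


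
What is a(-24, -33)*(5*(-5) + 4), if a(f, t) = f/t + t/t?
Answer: -399/11 ≈ -36.273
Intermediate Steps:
a(f, t) = 1 + f/t (a(f, t) = f/t + 1 = 1 + f/t)
a(-24, -33)*(5*(-5) + 4) = ((-24 - 33)/(-33))*(5*(-5) + 4) = (-1/33*(-57))*(-25 + 4) = (19/11)*(-21) = -399/11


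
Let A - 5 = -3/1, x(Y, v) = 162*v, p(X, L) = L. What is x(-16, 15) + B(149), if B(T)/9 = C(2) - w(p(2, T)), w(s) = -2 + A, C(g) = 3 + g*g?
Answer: 2493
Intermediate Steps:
C(g) = 3 + g²
A = 2 (A = 5 - 3/1 = 5 - 3*1 = 5 - 3 = 2)
w(s) = 0 (w(s) = -2 + 2 = 0)
B(T) = 63 (B(T) = 9*((3 + 2²) - 1*0) = 9*((3 + 4) + 0) = 9*(7 + 0) = 9*7 = 63)
x(-16, 15) + B(149) = 162*15 + 63 = 2430 + 63 = 2493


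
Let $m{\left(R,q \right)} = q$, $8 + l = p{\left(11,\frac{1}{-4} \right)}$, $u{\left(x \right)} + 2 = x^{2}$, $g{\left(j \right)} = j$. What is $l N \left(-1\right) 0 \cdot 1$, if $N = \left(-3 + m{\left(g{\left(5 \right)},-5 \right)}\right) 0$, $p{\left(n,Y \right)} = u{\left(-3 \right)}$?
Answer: $0$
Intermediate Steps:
$u{\left(x \right)} = -2 + x^{2}$
$p{\left(n,Y \right)} = 7$ ($p{\left(n,Y \right)} = -2 + \left(-3\right)^{2} = -2 + 9 = 7$)
$l = -1$ ($l = -8 + 7 = -1$)
$N = 0$ ($N = \left(-3 - 5\right) 0 = \left(-8\right) 0 = 0$)
$l N \left(-1\right) 0 \cdot 1 = \left(-1\right) 0 \left(-1\right) 0 \cdot 1 = 0 \cdot 0 \cdot 1 = 0 \cdot 0 = 0$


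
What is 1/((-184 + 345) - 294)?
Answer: -1/133 ≈ -0.0075188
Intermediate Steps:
1/((-184 + 345) - 294) = 1/(161 - 294) = 1/(-133) = -1/133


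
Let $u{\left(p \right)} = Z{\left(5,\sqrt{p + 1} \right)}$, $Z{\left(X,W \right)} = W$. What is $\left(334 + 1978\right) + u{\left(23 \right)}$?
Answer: $2312 + 2 \sqrt{6} \approx 2316.9$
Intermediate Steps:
$u{\left(p \right)} = \sqrt{1 + p}$ ($u{\left(p \right)} = \sqrt{p + 1} = \sqrt{1 + p}$)
$\left(334 + 1978\right) + u{\left(23 \right)} = \left(334 + 1978\right) + \sqrt{1 + 23} = 2312 + \sqrt{24} = 2312 + 2 \sqrt{6}$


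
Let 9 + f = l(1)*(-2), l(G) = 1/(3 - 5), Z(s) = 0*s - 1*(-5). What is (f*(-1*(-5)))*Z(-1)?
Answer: -200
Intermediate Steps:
Z(s) = 5 (Z(s) = 0 + 5 = 5)
l(G) = -½ (l(G) = 1/(-2) = -½)
f = -8 (f = -9 - ½*(-2) = -9 + 1 = -8)
(f*(-1*(-5)))*Z(-1) = -(-8)*(-5)*5 = -8*5*5 = -40*5 = -200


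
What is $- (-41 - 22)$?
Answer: $63$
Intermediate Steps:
$- (-41 - 22) = \left(-1\right) \left(-63\right) = 63$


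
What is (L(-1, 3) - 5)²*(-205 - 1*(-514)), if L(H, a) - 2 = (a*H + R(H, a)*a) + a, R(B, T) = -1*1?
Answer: 11124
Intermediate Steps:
R(B, T) = -1
L(H, a) = 2 + H*a (L(H, a) = 2 + ((a*H - a) + a) = 2 + ((H*a - a) + a) = 2 + ((-a + H*a) + a) = 2 + H*a)
(L(-1, 3) - 5)²*(-205 - 1*(-514)) = ((2 - 1*3) - 5)²*(-205 - 1*(-514)) = ((2 - 3) - 5)²*(-205 + 514) = (-1 - 5)²*309 = (-6)²*309 = 36*309 = 11124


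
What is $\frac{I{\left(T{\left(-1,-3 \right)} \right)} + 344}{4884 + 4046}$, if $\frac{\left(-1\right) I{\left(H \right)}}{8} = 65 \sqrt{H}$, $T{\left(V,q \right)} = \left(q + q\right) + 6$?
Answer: $\frac{172}{4465} \approx 0.038522$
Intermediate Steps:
$T{\left(V,q \right)} = 6 + 2 q$ ($T{\left(V,q \right)} = 2 q + 6 = 6 + 2 q$)
$I{\left(H \right)} = - 520 \sqrt{H}$ ($I{\left(H \right)} = - 8 \cdot 65 \sqrt{H} = - 520 \sqrt{H}$)
$\frac{I{\left(T{\left(-1,-3 \right)} \right)} + 344}{4884 + 4046} = \frac{- 520 \sqrt{6 + 2 \left(-3\right)} + 344}{4884 + 4046} = \frac{- 520 \sqrt{6 - 6} + 344}{8930} = \left(- 520 \sqrt{0} + 344\right) \frac{1}{8930} = \left(\left(-520\right) 0 + 344\right) \frac{1}{8930} = \left(0 + 344\right) \frac{1}{8930} = 344 \cdot \frac{1}{8930} = \frac{172}{4465}$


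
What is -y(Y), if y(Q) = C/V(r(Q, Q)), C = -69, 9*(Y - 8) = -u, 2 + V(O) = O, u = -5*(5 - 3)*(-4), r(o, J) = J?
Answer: 621/14 ≈ 44.357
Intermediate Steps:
u = 40 (u = -5*2*(-4) = -10*(-4) = 40)
V(O) = -2 + O
Y = 32/9 (Y = 8 + (-1*40)/9 = 8 + (⅑)*(-40) = 8 - 40/9 = 32/9 ≈ 3.5556)
y(Q) = -69/(-2 + Q)
-y(Y) = -(-69)/(-2 + 32/9) = -(-69)/14/9 = -(-69)*9/14 = -1*(-621/14) = 621/14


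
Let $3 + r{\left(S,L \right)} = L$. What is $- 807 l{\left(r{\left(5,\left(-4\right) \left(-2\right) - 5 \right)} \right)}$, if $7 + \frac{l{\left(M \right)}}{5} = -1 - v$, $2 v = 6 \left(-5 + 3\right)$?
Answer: $8070$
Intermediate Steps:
$r{\left(S,L \right)} = -3 + L$
$v = -6$ ($v = \frac{6 \left(-5 + 3\right)}{2} = \frac{6 \left(-2\right)}{2} = \frac{1}{2} \left(-12\right) = -6$)
$l{\left(M \right)} = -10$ ($l{\left(M \right)} = -35 + 5 \left(-1 - -6\right) = -35 + 5 \left(-1 + 6\right) = -35 + 5 \cdot 5 = -35 + 25 = -10$)
$- 807 l{\left(r{\left(5,\left(-4\right) \left(-2\right) - 5 \right)} \right)} = \left(-807\right) \left(-10\right) = 8070$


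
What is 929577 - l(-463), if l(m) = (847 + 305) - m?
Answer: 927962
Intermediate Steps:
l(m) = 1152 - m
929577 - l(-463) = 929577 - (1152 - 1*(-463)) = 929577 - (1152 + 463) = 929577 - 1*1615 = 929577 - 1615 = 927962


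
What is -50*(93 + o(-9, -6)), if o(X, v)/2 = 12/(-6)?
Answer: -4450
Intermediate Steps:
o(X, v) = -4 (o(X, v) = 2*(12/(-6)) = 2*(12*(-⅙)) = 2*(-2) = -4)
-50*(93 + o(-9, -6)) = -50*(93 - 4) = -50*89 = -4450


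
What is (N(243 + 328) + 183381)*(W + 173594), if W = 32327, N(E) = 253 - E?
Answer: 37696516023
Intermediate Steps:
(N(243 + 328) + 183381)*(W + 173594) = ((253 - (243 + 328)) + 183381)*(32327 + 173594) = ((253 - 1*571) + 183381)*205921 = ((253 - 571) + 183381)*205921 = (-318 + 183381)*205921 = 183063*205921 = 37696516023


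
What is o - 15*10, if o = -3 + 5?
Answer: -148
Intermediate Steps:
o = 2
o - 15*10 = 2 - 15*10 = 2 - 150 = -148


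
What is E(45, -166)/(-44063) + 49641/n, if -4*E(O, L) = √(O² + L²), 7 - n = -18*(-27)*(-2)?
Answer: 49641/979 + √29581/176252 ≈ 50.707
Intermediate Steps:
n = 979 (n = 7 - (-18*(-27))*(-2) = 7 - 486*(-2) = 7 - 1*(-972) = 7 + 972 = 979)
E(O, L) = -√(L² + O²)/4 (E(O, L) = -√(O² + L²)/4 = -√(L² + O²)/4)
E(45, -166)/(-44063) + 49641/n = -√((-166)² + 45²)/4/(-44063) + 49641/979 = -√(27556 + 2025)/4*(-1/44063) + 49641*(1/979) = -√29581/4*(-1/44063) + 49641/979 = √29581/176252 + 49641/979 = 49641/979 + √29581/176252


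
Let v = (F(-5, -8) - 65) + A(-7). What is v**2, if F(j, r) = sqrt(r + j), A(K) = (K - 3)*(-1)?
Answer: (55 - I*sqrt(13))**2 ≈ 3012.0 - 396.61*I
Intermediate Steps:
A(K) = 3 - K (A(K) = (-3 + K)*(-1) = 3 - K)
F(j, r) = sqrt(j + r)
v = -55 + I*sqrt(13) (v = (sqrt(-5 - 8) - 65) + (3 - 1*(-7)) = (sqrt(-13) - 65) + (3 + 7) = (I*sqrt(13) - 65) + 10 = (-65 + I*sqrt(13)) + 10 = -55 + I*sqrt(13) ≈ -55.0 + 3.6056*I)
v**2 = (-55 + I*sqrt(13))**2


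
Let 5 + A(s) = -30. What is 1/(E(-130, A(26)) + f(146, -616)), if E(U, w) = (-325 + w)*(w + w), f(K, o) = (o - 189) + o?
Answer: 1/23779 ≈ 4.2054e-5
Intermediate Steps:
A(s) = -35 (A(s) = -5 - 30 = -35)
f(K, o) = -189 + 2*o (f(K, o) = (-189 + o) + o = -189 + 2*o)
E(U, w) = 2*w*(-325 + w) (E(U, w) = (-325 + w)*(2*w) = 2*w*(-325 + w))
1/(E(-130, A(26)) + f(146, -616)) = 1/(2*(-35)*(-325 - 35) + (-189 + 2*(-616))) = 1/(2*(-35)*(-360) + (-189 - 1232)) = 1/(25200 - 1421) = 1/23779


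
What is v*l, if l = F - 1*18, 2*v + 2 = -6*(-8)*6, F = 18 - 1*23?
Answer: -3289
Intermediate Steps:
F = -5 (F = 18 - 23 = -5)
v = 143 (v = -1 + (-6*(-8)*6)/2 = -1 + (48*6)/2 = -1 + (½)*288 = -1 + 144 = 143)
l = -23 (l = -5 - 1*18 = -5 - 18 = -23)
v*l = 143*(-23) = -3289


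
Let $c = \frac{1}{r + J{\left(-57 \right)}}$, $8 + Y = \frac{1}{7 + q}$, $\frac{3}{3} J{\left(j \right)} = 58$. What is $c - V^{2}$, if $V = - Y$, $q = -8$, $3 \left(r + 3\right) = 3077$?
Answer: $- \frac{262599}{3242} \approx -80.999$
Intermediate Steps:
$r = \frac{3068}{3}$ ($r = -3 + \frac{1}{3} \cdot 3077 = -3 + \frac{3077}{3} = \frac{3068}{3} \approx 1022.7$)
$J{\left(j \right)} = 58$
$Y = -9$ ($Y = -8 + \frac{1}{7 - 8} = -8 + \frac{1}{-1} = -8 - 1 = -9$)
$V = 9$ ($V = \left(-1\right) \left(-9\right) = 9$)
$c = \frac{3}{3242}$ ($c = \frac{1}{\frac{3068}{3} + 58} = \frac{1}{\frac{3242}{3}} = \frac{3}{3242} \approx 0.00092535$)
$c - V^{2} = \frac{3}{3242} - 9^{2} = \frac{3}{3242} - 81 = - \frac{262599}{3242}$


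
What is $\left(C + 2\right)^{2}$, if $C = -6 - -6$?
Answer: $4$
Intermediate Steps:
$C = 0$ ($C = -6 + 6 = 0$)
$\left(C + 2\right)^{2} = \left(0 + 2\right)^{2} = 2^{2} = 4$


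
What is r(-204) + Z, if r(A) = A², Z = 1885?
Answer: 43501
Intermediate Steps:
r(-204) + Z = (-204)² + 1885 = 41616 + 1885 = 43501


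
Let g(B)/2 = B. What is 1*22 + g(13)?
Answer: 48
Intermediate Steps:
g(B) = 2*B
1*22 + g(13) = 1*22 + 2*13 = 22 + 26 = 48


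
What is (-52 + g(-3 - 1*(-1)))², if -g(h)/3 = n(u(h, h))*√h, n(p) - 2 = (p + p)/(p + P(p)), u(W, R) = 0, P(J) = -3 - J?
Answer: 2632 + 624*I*√2 ≈ 2632.0 + 882.47*I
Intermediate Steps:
n(p) = 2 - 2*p/3 (n(p) = 2 + (p + p)/(p + (-3 - p)) = 2 + (2*p)/(-3) = 2 + (2*p)*(-⅓) = 2 - 2*p/3)
g(h) = -6*√h (g(h) = -3*(2 - ⅔*0)*√h = -3*(2 + 0)*√h = -6*√h)
(-52 + g(-3 - 1*(-1)))² = (-52 - 6*√(-3 - 1*(-1)))² = (-52 - 6*√(-3 + 1))² = (-52 - 6*I*√2)²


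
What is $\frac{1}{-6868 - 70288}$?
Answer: $- \frac{1}{77156} \approx -1.2961 \cdot 10^{-5}$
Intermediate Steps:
$\frac{1}{-6868 - 70288} = \frac{1}{-77156} = - \frac{1}{77156}$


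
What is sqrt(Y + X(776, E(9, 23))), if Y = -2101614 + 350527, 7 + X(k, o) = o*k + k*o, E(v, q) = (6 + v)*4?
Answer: I*sqrt(1657974) ≈ 1287.6*I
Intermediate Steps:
E(v, q) = 24 + 4*v
X(k, o) = -7 + 2*k*o (X(k, o) = -7 + (o*k + k*o) = -7 + (k*o + k*o) = -7 + 2*k*o)
Y = -1751087
sqrt(Y + X(776, E(9, 23))) = sqrt(-1751087 + (-7 + 2*776*(24 + 4*9))) = sqrt(-1751087 + (-7 + 2*776*(24 + 36))) = sqrt(-1751087 + (-7 + 2*776*60)) = sqrt(-1751087 + (-7 + 93120)) = sqrt(-1751087 + 93113) = sqrt(-1657974) = I*sqrt(1657974)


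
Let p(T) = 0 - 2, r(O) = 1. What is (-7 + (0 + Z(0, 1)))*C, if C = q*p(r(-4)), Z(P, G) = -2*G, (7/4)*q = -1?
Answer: -72/7 ≈ -10.286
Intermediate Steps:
p(T) = -2
q = -4/7 (q = (4/7)*(-1) = -4/7 ≈ -0.57143)
C = 8/7 (C = -4/7*(-2) = 8/7 ≈ 1.1429)
(-7 + (0 + Z(0, 1)))*C = (-7 + (0 - 2*1))*(8/7) = (-7 + (0 - 2))*(8/7) = (-7 - 2)*(8/7) = -9*8/7 = -72/7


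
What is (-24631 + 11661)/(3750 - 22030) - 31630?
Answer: -57818343/1828 ≈ -31629.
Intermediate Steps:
(-24631 + 11661)/(3750 - 22030) - 31630 = -12970/(-18280) - 31630 = -12970*(-1/18280) - 31630 = 1297/1828 - 31630 = -57818343/1828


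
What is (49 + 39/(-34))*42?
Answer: 34167/17 ≈ 2009.8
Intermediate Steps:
(49 + 39/(-34))*42 = (49 + 39*(-1/34))*42 = (49 - 39/34)*42 = (1627/34)*42 = 34167/17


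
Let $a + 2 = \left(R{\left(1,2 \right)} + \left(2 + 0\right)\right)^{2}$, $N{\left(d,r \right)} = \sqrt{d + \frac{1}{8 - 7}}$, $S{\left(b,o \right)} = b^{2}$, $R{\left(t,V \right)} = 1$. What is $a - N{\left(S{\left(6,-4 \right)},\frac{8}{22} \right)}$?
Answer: $7 - \sqrt{37} \approx 0.91724$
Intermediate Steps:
$N{\left(d,r \right)} = \sqrt{1 + d}$ ($N{\left(d,r \right)} = \sqrt{d + 1^{-1}} = \sqrt{d + 1} = \sqrt{1 + d}$)
$a = 7$ ($a = -2 + \left(1 + \left(2 + 0\right)\right)^{2} = -2 + \left(1 + 2\right)^{2} = -2 + 3^{2} = -2 + 9 = 7$)
$a - N{\left(S{\left(6,-4 \right)},\frac{8}{22} \right)} = 7 - \sqrt{1 + 6^{2}} = 7 - \sqrt{1 + 36} = 7 - \sqrt{37}$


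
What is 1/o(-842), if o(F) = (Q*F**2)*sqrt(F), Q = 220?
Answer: -I*sqrt(842)/131328491360 ≈ -2.2095e-10*I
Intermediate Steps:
o(F) = 220*F**(5/2) (o(F) = (220*F**2)*sqrt(F) = 220*F**(5/2))
1/o(-842) = 1/(220*(-842)**(5/2)) = 1/(220*(708964*I*sqrt(842))) = 1/(155972080*I*sqrt(842)) = -I*sqrt(842)/131328491360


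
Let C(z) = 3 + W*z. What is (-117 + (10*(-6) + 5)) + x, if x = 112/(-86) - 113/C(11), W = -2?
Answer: -136729/817 ≈ -167.35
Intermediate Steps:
C(z) = 3 - 2*z
x = 3795/817 (x = 112/(-86) - 113/(3 - 2*11) = 112*(-1/86) - 113/(3 - 22) = -56/43 - 113/(-19) = -56/43 - 113*(-1/19) = -56/43 + 113/19 = 3795/817 ≈ 4.6450)
(-117 + (10*(-6) + 5)) + x = (-117 + (10*(-6) + 5)) + 3795/817 = (-117 + (-60 + 5)) + 3795/817 = (-117 - 55) + 3795/817 = -172 + 3795/817 = -136729/817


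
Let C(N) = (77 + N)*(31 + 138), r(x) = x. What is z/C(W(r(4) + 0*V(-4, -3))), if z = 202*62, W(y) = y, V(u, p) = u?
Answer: 12524/13689 ≈ 0.91490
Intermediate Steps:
C(N) = 13013 + 169*N (C(N) = (77 + N)*169 = 13013 + 169*N)
z = 12524
z/C(W(r(4) + 0*V(-4, -3))) = 12524/(13013 + 169*(4 + 0*(-4))) = 12524/(13013 + 169*(4 + 0)) = 12524/(13013 + 169*4) = 12524/(13013 + 676) = 12524/13689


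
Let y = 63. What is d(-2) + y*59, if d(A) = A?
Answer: 3715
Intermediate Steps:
d(-2) + y*59 = -2 + 63*59 = -2 + 3717 = 3715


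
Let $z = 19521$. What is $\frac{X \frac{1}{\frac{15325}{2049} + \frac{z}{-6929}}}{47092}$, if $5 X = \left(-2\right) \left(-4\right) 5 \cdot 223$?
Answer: $\frac{3166047183}{389617993054} \approx 0.008126$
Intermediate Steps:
$X = 1784$ ($X = \frac{\left(-2\right) \left(-4\right) 5 \cdot 223}{5} = \frac{8 \cdot 5 \cdot 223}{5} = \frac{40 \cdot 223}{5} = \frac{1}{5} \cdot 8920 = 1784$)
$\frac{X \frac{1}{\frac{15325}{2049} + \frac{z}{-6929}}}{47092} = \frac{1784 \frac{1}{\frac{15325}{2049} + \frac{19521}{-6929}}}{47092} = \frac{1784}{15325 \cdot \frac{1}{2049} + 19521 \left(- \frac{1}{6929}\right)} \frac{1}{47092} = \frac{1784}{\frac{15325}{2049} - \frac{19521}{6929}} \cdot \frac{1}{47092} = \frac{1784}{\frac{66188396}{14197521}} \cdot \frac{1}{47092} = 1784 \cdot \frac{14197521}{66188396} \cdot \frac{1}{47092} = \frac{6332094366}{16547099} \cdot \frac{1}{47092} = \frac{3166047183}{389617993054}$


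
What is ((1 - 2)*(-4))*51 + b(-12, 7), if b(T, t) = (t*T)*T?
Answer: 1212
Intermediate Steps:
b(T, t) = t*T² (b(T, t) = (T*t)*T = t*T²)
((1 - 2)*(-4))*51 + b(-12, 7) = ((1 - 2)*(-4))*51 + 7*(-12)² = -1*(-4)*51 + 7*144 = 4*51 + 1008 = 204 + 1008 = 1212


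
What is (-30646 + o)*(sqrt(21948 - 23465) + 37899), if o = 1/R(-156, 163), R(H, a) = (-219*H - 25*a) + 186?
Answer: -35162982089451/30275 - 927807649*I*sqrt(1517)/30275 ≈ -1.1615e+9 - 1.1936e+6*I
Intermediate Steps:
R(H, a) = 186 - 219*H - 25*a
o = 1/30275 (o = 1/(186 - 219*(-156) - 25*163) = 1/(186 + 34164 - 4075) = 1/30275 ≈ 3.3031e-5)
(-30646 + o)*(sqrt(21948 - 23465) + 37899) = (-30646 + 1/30275)*(sqrt(21948 - 23465) + 37899) = -927807649*(sqrt(-1517) + 37899)/30275 = -927807649*(I*sqrt(1517) + 37899)/30275 = -927807649*(37899 + I*sqrt(1517))/30275 = -35162982089451/30275 - 927807649*I*sqrt(1517)/30275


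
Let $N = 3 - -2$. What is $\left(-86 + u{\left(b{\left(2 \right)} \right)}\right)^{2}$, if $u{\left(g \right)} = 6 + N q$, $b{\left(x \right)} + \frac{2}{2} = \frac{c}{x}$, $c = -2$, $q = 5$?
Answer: $3025$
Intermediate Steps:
$b{\left(x \right)} = -1 - \frac{2}{x}$
$N = 5$ ($N = 3 + 2 = 5$)
$u{\left(g \right)} = 31$ ($u{\left(g \right)} = 6 + 5 \cdot 5 = 6 + 25 = 31$)
$\left(-86 + u{\left(b{\left(2 \right)} \right)}\right)^{2} = \left(-86 + 31\right)^{2} = \left(-55\right)^{2} = 3025$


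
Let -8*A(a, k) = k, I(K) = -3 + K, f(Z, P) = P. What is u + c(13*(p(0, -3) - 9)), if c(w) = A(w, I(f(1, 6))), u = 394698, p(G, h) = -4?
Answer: 3157581/8 ≈ 3.9470e+5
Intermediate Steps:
A(a, k) = -k/8
c(w) = -3/8 (c(w) = -(-3 + 6)/8 = -1/8*3 = -3/8)
u + c(13*(p(0, -3) - 9)) = 394698 - 3/8 = 3157581/8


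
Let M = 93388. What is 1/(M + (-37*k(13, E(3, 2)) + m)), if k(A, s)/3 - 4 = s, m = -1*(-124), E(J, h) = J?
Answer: 1/92735 ≈ 1.0783e-5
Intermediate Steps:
m = 124
k(A, s) = 12 + 3*s
1/(M + (-37*k(13, E(3, 2)) + m)) = 1/(93388 + (-37*(12 + 3*3) + 124)) = 1/(93388 + (-37*(12 + 9) + 124)) = 1/(93388 + (-37*21 + 124)) = 1/(93388 + (-777 + 124)) = 1/(93388 - 653) = 1/92735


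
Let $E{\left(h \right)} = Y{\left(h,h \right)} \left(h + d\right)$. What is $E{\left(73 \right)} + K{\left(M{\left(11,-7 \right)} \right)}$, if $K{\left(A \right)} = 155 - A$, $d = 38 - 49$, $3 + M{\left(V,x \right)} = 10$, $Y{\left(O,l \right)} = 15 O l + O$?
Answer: $4960644$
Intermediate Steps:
$Y{\left(O,l \right)} = O + 15 O l$ ($Y{\left(O,l \right)} = 15 O l + O = O + 15 O l$)
$M{\left(V,x \right)} = 7$ ($M{\left(V,x \right)} = -3 + 10 = 7$)
$d = -11$
$E{\left(h \right)} = h \left(1 + 15 h\right) \left(-11 + h\right)$ ($E{\left(h \right)} = h \left(1 + 15 h\right) \left(h - 11\right) = h \left(1 + 15 h\right) \left(-11 + h\right)$)
$E{\left(73 \right)} + K{\left(M{\left(11,-7 \right)} \right)} = 73 \left(1 + 15 \cdot 73\right) \left(-11 + 73\right) + \left(155 - 7\right) = 73 \left(1 + 1095\right) 62 + \left(155 - 7\right) = 73 \cdot 1096 \cdot 62 + 148 = 4960496 + 148 = 4960644$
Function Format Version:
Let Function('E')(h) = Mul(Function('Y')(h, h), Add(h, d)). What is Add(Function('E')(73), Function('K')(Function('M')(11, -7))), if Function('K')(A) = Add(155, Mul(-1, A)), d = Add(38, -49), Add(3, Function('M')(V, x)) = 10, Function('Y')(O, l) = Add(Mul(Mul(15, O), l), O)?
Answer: 4960644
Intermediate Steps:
Function('Y')(O, l) = Add(O, Mul(15, O, l)) (Function('Y')(O, l) = Add(Mul(15, O, l), O) = Add(O, Mul(15, O, l)))
Function('M')(V, x) = 7 (Function('M')(V, x) = Add(-3, 10) = 7)
d = -11
Function('E')(h) = Mul(h, Add(1, Mul(15, h)), Add(-11, h)) (Function('E')(h) = Mul(Mul(h, Add(1, Mul(15, h))), Add(h, -11)) = Mul(Mul(h, Add(1, Mul(15, h))), Add(-11, h)) = Mul(h, Add(1, Mul(15, h)), Add(-11, h)))
Add(Function('E')(73), Function('K')(Function('M')(11, -7))) = Add(Mul(73, Add(1, Mul(15, 73)), Add(-11, 73)), Add(155, Mul(-1, 7))) = Add(Mul(73, Add(1, 1095), 62), Add(155, -7)) = Add(Mul(73, 1096, 62), 148) = Add(4960496, 148) = 4960644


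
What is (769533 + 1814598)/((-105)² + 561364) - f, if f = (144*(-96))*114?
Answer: 902051015235/572389 ≈ 1.5759e+6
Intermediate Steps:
f = -1575936 (f = -13824*114 = -1575936)
(769533 + 1814598)/((-105)² + 561364) - f = (769533 + 1814598)/((-105)² + 561364) - 1*(-1575936) = 2584131/(11025 + 561364) + 1575936 = 2584131/572389 + 1575936 = 902051015235/572389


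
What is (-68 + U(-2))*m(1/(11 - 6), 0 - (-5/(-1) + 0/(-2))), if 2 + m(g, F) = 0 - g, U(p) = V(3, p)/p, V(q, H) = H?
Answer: 737/5 ≈ 147.40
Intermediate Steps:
U(p) = 1 (U(p) = p/p = 1)
m(g, F) = -2 - g (m(g, F) = -2 + (0 - g) = -2 - g)
(-68 + U(-2))*m(1/(11 - 6), 0 - (-5/(-1) + 0/(-2))) = (-68 + 1)*(-2 - 1/(11 - 6)) = -67*(-2 - 1/5) = -67*(-11/5) = 737/5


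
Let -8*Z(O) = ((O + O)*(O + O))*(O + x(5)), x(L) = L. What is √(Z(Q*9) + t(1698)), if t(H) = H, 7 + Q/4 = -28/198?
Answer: √122000012794/121 ≈ 2886.7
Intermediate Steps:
Q = -2828/99 (Q = -28 + 4*(-28/198) = -28 + 4*(-28*1/198) = -28 + 4*(-14/99) = -28 - 56/99 = -2828/99 ≈ -28.566)
Z(O) = -O²*(5 + O)/2 (Z(O) = -(O + O)*(O + O)*(O + 5)/8 = -(2*O)*(2*O)*(5 + O)/8 = -4*O²*(5 + O)/8 = -O²*(5 + O)/2)
√(Z(Q*9) + t(1698)) = √((-2828/99*9)²*(-5 - (-2828)*9/99)/2 + 1698) = √((-2828/11)²*(-5 - 1*(-2828/11))/2 + 1698) = √((½)*(7997584/121)*(-5 + 2828/11) + 1698) = √((½)*(7997584/121)*(2773/11) + 1698) = √(11088650216/1331 + 1698) = √(11090910254/1331) = √122000012794/121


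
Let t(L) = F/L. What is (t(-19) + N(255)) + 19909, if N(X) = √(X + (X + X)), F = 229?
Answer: 378042/19 + 3*√85 ≈ 19925.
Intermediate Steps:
N(X) = √3*√X (N(X) = √(X + 2*X) = √(3*X) = √3*√X)
t(L) = 229/L
(t(-19) + N(255)) + 19909 = (229/(-19) + √3*√255) + 19909 = (229*(-1/19) + 3*√85) + 19909 = (-229/19 + 3*√85) + 19909 = 378042/19 + 3*√85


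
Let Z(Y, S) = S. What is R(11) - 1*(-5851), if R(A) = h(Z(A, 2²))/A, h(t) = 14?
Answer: 64375/11 ≈ 5852.3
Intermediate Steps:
R(A) = 14/A
R(11) - 1*(-5851) = 14/11 - 1*(-5851) = 14*(1/11) + 5851 = 14/11 + 5851 = 64375/11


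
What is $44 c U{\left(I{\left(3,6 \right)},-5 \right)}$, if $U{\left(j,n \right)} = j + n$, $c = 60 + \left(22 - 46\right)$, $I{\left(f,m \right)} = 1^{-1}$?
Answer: $-6336$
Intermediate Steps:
$I{\left(f,m \right)} = 1$
$c = 36$ ($c = 60 - 24 = 36$)
$44 c U{\left(I{\left(3,6 \right)},-5 \right)} = 44 \cdot 36 \left(1 - 5\right) = 1584 \left(-4\right) = -6336$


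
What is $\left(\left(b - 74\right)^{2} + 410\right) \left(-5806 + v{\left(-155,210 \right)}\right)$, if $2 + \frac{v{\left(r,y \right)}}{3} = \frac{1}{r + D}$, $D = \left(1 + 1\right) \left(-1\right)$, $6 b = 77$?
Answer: $- \frac{136370269663}{5652} \approx -2.4128 \cdot 10^{7}$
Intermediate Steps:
$b = \frac{77}{6}$ ($b = \frac{1}{6} \cdot 77 = \frac{77}{6} \approx 12.833$)
$D = -2$ ($D = 2 \left(-1\right) = -2$)
$v{\left(r,y \right)} = -6 + \frac{3}{-2 + r}$ ($v{\left(r,y \right)} = -6 + \frac{3}{r - 2} = -6 + \frac{3}{-2 + r}$)
$\left(\left(b - 74\right)^{2} + 410\right) \left(-5806 + v{\left(-155,210 \right)}\right) = \left(\left(\frac{77}{6} - 74\right)^{2} + 410\right) \left(-5806 + \frac{3 \left(5 - -310\right)}{-2 - 155}\right) = \left(\left(- \frac{367}{6}\right)^{2} + 410\right) \left(-5806 + \frac{3 \left(5 + 310\right)}{-157}\right) = \left(\frac{134689}{36} + 410\right) \left(-5806 + 3 \left(- \frac{1}{157}\right) 315\right) = \frac{149449 \left(-5806 - \frac{945}{157}\right)}{36} = \frac{149449}{36} \left(- \frac{912487}{157}\right) = - \frac{136370269663}{5652}$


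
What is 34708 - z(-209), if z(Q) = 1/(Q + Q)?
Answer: 14507945/418 ≈ 34708.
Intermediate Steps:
z(Q) = 1/(2*Q)
34708 - z(-209) = 34708 - 1/(2*(-209)) = 34708 - (-1)/(2*209) = 34708 - 1*(-1/418) = 34708 + 1/418 = 14507945/418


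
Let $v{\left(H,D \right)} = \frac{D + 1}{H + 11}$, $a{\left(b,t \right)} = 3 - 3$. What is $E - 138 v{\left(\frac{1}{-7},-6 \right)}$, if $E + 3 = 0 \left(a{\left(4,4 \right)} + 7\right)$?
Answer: $\frac{2301}{38} \approx 60.553$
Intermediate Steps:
$a{\left(b,t \right)} = 0$
$v{\left(H,D \right)} = \frac{1 + D}{11 + H}$
$E = -3$ ($E = -3 + 0 \left(0 + 7\right) = -3 + 0 \cdot 7 = -3 + 0 = -3$)
$E - 138 v{\left(\frac{1}{-7},-6 \right)} = -3 - 138 \frac{1 - 6}{11 + \frac{1}{-7}} = -3 - 138 \frac{1}{11 - \frac{1}{7}} \left(-5\right) = -3 - 138 \frac{1}{\frac{76}{7}} \left(-5\right) = -3 - 138 \cdot \frac{7}{76} \left(-5\right) = -3 - - \frac{2415}{38} = -3 + \frac{2415}{38} = \frac{2301}{38}$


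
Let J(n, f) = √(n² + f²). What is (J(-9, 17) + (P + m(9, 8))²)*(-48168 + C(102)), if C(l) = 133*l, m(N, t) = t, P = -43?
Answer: -42387450 - 34602*√370 ≈ -4.3053e+7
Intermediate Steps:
J(n, f) = √(f² + n²)
(J(-9, 17) + (P + m(9, 8))²)*(-48168 + C(102)) = (√(17² + (-9)²) + (-43 + 8)²)*(-48168 + 133*102) = (√(289 + 81) + (-35)²)*(-48168 + 13566) = (√370 + 1225)*(-34602) = (1225 + √370)*(-34602) = -42387450 - 34602*√370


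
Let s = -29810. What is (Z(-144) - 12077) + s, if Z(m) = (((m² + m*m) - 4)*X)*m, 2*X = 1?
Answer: -3027583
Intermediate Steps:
X = ½ (X = (½)*1 = ½ ≈ 0.50000)
Z(m) = m*(-2 + m²) (Z(m) = (((m² + m*m) - 4)*(½))*m = (((m² + m²) - 4)*(½))*m = ((2*m² - 4)*(½))*m = ((-4 + 2*m²)*(½))*m = (-2 + m²)*m = m*(-2 + m²))
(Z(-144) - 12077) + s = (-144*(-2 + (-144)²) - 12077) - 29810 = (-144*(-2 + 20736) - 12077) - 29810 = (-144*20734 - 12077) - 29810 = (-2985696 - 12077) - 29810 = -2997773 - 29810 = -3027583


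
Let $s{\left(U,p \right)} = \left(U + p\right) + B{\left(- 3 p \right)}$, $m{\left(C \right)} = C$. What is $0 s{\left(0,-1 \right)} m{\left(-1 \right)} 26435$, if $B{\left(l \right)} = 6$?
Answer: $0$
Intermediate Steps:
$s{\left(U,p \right)} = 6 + U + p$ ($s{\left(U,p \right)} = \left(U + p\right) + 6 = 6 + U + p$)
$0 s{\left(0,-1 \right)} m{\left(-1 \right)} 26435 = 0 \left(6 + 0 - 1\right) \left(-1\right) 26435 = 0 \cdot 5 \left(-1\right) 26435 = 0 \left(-1\right) 26435 = 0 \cdot 26435 = 0$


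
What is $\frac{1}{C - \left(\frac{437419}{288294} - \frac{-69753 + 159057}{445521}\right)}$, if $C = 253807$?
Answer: $\frac{42813677058}{10866354555212165} \approx 3.94 \cdot 10^{-6}$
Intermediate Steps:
$\frac{1}{C - \left(\frac{437419}{288294} - \frac{-69753 + 159057}{445521}\right)} = \frac{1}{253807 - \left(\frac{437419}{288294} - \frac{-69753 + 159057}{445521}\right)} = \frac{1}{253807 + \left(\left(-437419\right) \frac{1}{288294} + 89304 \cdot \frac{1}{445521}\right)} = \frac{1}{253807 + \left(- \frac{437419}{288294} + \frac{29768}{148507}\right)} = \frac{1}{253807 - \frac{56377847641}{42813677058}} = \frac{1}{\frac{10866354555212165}{42813677058}} = \frac{42813677058}{10866354555212165}$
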